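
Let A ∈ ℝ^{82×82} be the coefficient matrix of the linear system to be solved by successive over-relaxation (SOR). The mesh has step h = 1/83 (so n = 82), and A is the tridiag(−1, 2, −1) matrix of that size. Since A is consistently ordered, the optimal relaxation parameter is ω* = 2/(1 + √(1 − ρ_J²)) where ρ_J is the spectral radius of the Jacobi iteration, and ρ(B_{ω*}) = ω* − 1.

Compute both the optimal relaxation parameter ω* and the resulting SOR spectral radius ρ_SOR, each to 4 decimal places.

ω* = 1.9271, ρ_SOR = 0.9271

spectrum of D⁻¹(L+U) = {cos(kπ/83) : 1≤k≤82}; ρ_J = cos(π/83) = 0.9993.
1 − cos²(π/83) = sin²(π/83) ⇒ √(1−ρ_J²) = sin(π/83) = 0.03784.
ω* = 2/(1 + 0.03784) = 2/1.03784 = 1.9271.
[ρ_SOR] ω* − 1 = 0.9271.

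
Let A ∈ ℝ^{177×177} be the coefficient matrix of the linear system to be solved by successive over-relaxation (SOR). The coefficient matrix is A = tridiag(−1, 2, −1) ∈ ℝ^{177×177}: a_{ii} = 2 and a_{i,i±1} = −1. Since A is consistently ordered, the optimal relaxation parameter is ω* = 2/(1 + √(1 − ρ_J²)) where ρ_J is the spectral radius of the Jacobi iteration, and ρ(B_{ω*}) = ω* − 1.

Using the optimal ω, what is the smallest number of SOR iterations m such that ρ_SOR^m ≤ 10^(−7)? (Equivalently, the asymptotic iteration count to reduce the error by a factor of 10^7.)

m = 457

With n=177, ρ(Jacobi) = cos(π/178) = 0.9998443.
√(1 − cos²(π/178)) = sin(π/178) ≈ 0.0176485.
Young: ω* = 2/(1+√(1−ρ_J²)) = 2/(1+0.0176485) = 2/1.0176485 = 1.9653151.
ρ_SOR = ω* − 1 ≈ 0.9653151.
7·ln10 = 16.1181; −ln(0.9653151) = 0.0353007; m = ⌈16.1181/0.0353007⌉ = ⌈456.594⌉ = 457.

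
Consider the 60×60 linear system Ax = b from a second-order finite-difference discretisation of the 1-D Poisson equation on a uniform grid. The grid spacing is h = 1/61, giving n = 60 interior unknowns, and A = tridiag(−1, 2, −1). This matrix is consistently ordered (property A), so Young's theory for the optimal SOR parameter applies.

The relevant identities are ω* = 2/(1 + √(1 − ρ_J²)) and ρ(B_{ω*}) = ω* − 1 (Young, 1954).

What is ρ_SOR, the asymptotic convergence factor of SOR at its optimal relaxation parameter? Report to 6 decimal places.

With n=60, ρ(Jacobi) = cos(π/61) = 0.998674.
1 − cos²(π/61) = sin²(π/61) ⇒ √(1−ρ_J²) = sin(π/61) = 0.0514788.
ω* = 2 / (1 + 0.0514788) = 2 / 1.0514788 ≈ 1.902083.
ρ(B_{ω*}) = ω*−1 = 0.902083

ρ_SOR = 0.902083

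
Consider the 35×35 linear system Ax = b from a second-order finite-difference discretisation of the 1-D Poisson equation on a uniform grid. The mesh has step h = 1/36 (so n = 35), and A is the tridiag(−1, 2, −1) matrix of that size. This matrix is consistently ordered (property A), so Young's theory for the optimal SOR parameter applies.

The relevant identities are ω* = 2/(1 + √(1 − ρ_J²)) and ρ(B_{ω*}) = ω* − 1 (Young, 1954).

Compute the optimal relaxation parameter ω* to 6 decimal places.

ω* = 1.839663

B_J for the 35×35 system has eigenvalues cos(kπ/36); ρ_J = cos(π/36) = 0.996195.
1 − cos²(π/36) = sin²(π/36) ⇒ √(1−ρ_J²) = sin(π/36) = 0.0871557.
Then 2/(1+√(1−ρ_J²)) = 2/(1+0.0871557); ω* = 2/1.0871557 = 1.839663.
ρ_SOR = ω* − 1 ≈ 0.839663.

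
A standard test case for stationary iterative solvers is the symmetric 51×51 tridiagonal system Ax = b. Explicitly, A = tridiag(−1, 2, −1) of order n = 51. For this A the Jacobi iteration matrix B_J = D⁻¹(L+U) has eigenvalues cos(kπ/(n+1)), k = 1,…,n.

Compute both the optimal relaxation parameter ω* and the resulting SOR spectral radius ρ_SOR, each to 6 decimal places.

ω* = 1.886119, ρ_SOR = 0.886119

B_J for the 51×51 system has eigenvalues cos(kπ/52); ρ_J = cos(π/52) = 0.998176.
1 − cos²(π/52) = sin²(π/52) ⇒ √(1−ρ_J²) = sin(π/52) = 0.0603785.
So ω* = 2/1.0603785 = 1.886119 (Young).
ρ_SOR = ω* − 1 ≈ 0.886119.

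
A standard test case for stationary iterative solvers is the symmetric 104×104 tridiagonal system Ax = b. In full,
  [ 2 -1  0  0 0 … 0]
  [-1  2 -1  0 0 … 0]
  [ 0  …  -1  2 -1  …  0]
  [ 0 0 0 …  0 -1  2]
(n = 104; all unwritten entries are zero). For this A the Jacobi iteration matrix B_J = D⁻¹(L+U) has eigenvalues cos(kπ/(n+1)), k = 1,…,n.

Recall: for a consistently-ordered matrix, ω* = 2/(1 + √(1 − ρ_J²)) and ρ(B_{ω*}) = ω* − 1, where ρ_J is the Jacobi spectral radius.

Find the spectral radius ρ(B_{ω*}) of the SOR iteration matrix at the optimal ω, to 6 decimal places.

½·tridiag(1,0,1) at n=104: λ_k = cos(kπ/105); max |λ| at k=1 ⇒ ρ_J = cos(π/105) ≈ 0.999552.
√(1 − cos²(π/105)) = sin(π/105) ≈ 0.0299155.
ω* = 2 / (1 + 0.0299155) = 2 / 1.0299155 ≈ 1.941907.
ρ_SOR = ω* − 1 = 1.941907 − 1 = 0.941907.

ρ_SOR = 0.941907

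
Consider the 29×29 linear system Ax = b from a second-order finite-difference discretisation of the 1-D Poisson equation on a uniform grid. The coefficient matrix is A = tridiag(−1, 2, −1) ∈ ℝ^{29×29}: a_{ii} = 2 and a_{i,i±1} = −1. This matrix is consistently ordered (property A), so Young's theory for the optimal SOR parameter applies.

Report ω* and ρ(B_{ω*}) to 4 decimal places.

ω* = 1.8107, ρ_SOR = 0.8107

With n=29, ρ(Jacobi) = cos(π/30) = 0.9945.
√(1−ρ_J²) = |sin(π/30)| = 0.10453
ω* = 2/(1 + 0.10453) = 2/1.10453 = 1.8107.
and ρ(B_{ω*}) = 1.8107 − 1 = 0.8107.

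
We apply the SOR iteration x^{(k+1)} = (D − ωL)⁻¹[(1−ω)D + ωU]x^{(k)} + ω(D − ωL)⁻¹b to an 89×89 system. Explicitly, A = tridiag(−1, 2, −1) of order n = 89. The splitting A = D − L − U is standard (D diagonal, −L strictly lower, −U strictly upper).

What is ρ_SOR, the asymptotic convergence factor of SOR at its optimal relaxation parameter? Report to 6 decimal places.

ρ_SOR = 0.932555

ρ_J = max_k |cos(kπ/90)| = cos(π/90) = 0.999391
√(1−ρ_J²) simplifies to sin(π/90) = 0.0348995.
So ω* = 2/1.0348995 = 1.932555 (Young).
ρ(B_{ω*}) = ω*−1 = 0.932555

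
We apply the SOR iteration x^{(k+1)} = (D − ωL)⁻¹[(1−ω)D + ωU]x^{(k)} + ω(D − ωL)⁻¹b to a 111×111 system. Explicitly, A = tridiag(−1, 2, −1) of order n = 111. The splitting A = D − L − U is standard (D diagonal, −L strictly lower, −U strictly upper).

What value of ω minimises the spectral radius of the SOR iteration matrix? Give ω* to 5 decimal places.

½·tridiag(1,0,1) at n=111: λ_k = cos(kπ/112); max |λ| at k=1 ⇒ ρ_J = cos(π/112) ≈ 0.99961.
√(1−ρ_J²) = |sin(π/112)| = 0.028046
ω* = 2 / (1 + 0.028046) = 2 / 1.028046 ≈ 1.94544.
At ω = 1.94544 every |λ(B_ω)| = ω−1, so ρ_SOR = 0.94544.

ω* = 1.94544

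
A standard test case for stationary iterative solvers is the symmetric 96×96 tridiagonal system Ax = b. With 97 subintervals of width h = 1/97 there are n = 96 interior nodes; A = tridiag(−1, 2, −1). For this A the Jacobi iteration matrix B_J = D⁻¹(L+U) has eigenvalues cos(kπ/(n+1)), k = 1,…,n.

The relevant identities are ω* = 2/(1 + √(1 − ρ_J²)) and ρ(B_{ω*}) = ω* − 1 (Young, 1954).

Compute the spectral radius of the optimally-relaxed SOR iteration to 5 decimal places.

ρ_SOR = 0.93727

spectrum of D⁻¹(L+U) = {cos(kπ/97) : 1≤k≤96}; ρ_J = cos(π/97) = 0.99948.
√(1−ρ_J²) simplifies to sin(π/97) = 0.032382.
Young: ω* = 2/(1+√(1−ρ_J²)) = 2/(1+0.032382) = 2/1.032382 = 1.93727.
ρ_SOR = ω* − 1 ≈ 0.93727.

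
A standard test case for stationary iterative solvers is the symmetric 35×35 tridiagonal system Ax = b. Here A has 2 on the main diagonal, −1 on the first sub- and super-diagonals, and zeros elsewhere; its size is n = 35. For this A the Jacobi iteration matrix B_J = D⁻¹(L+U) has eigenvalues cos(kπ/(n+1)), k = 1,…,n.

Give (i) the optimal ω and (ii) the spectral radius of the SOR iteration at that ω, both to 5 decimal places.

spectrum of D⁻¹(L+U) = {cos(kπ/36) : 1≤k≤35}; ρ_J = cos(π/36) = 0.99619.
√(1−ρ_J²) = |sin(π/36)| = 0.087156
Then 2/(1+√(1−ρ_J²)) = 2/(1+0.087156); ω* = 2/1.087156 = 1.83966.
ρ_SOR = ω* − 1 ≈ 0.83966.

ω* = 1.83966, ρ_SOR = 0.83966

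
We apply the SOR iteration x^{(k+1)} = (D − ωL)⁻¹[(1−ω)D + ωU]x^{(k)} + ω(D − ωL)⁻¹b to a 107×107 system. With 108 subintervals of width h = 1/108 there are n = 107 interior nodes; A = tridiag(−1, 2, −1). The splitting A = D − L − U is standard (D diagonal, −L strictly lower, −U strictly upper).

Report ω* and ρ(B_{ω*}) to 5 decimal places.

½·tridiag(1,0,1) at n=107: λ_k = cos(kπ/108); max |λ| at k=1 ⇒ ρ_J = cos(π/108) ≈ 0.99958.
1 − cos²(π/108) = sin²(π/108) ⇒ √(1−ρ_J²) = sin(π/108) = 0.029085.
ω* = 2 / (1 + 0.029085) = 2 / 1.029085 ≈ 1.94347.
ρ_SOR = ω* − 1 ≈ 0.94347.

ω* = 1.94347, ρ_SOR = 0.94347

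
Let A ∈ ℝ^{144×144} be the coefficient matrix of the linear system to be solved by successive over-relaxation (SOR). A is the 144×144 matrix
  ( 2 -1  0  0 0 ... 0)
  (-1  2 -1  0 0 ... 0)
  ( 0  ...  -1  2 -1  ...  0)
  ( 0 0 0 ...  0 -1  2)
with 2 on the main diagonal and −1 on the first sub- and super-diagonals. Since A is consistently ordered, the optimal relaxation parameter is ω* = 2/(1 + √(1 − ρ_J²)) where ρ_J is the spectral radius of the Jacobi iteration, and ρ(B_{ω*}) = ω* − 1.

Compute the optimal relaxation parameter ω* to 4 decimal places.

ω* = 1.9576

B_J for the 144×144 system has eigenvalues cos(kπ/145); ρ_J = cos(π/145) = 0.9998.
root = sin(π/145) = 0.02166  (since 1−cos² = sin²).
Then 2/(1+√(1−ρ_J²)) = 2/(1+0.02166); ω* = 2/1.02166 = 1.9576.
ρ_SOR = ω* − 1 = 1.9576 − 1 = 0.9576.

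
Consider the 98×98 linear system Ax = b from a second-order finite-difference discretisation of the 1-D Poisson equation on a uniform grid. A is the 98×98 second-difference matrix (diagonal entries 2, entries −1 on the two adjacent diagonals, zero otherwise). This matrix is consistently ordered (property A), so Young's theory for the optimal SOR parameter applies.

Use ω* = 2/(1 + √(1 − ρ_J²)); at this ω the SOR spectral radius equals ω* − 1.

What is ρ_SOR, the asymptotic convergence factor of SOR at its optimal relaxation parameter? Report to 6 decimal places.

ρ_SOR = 0.938496

ρ_J = max_k |cos(kπ/99)| = cos(π/99) = 0.999497
root = sin(π/99) = 0.0317279  (since 1−cos² = sin²).
ω* = 2 / (1 + 0.0317279) = 2 / 1.0317279 ≈ 1.938496.
Hence ρ(B_{ω*}) = 1.938496 − 1 = 0.938496.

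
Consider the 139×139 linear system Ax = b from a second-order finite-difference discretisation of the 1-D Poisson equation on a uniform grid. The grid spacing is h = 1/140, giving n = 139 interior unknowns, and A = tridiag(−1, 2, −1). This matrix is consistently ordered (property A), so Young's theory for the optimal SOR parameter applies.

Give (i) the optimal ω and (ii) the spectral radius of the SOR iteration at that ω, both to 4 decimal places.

ω* = 1.9561, ρ_SOR = 0.9561

ρ_J = max_k |cos(kπ/140)| = cos(π/140) = 0.9997
√(1 − cos²(π/140)) = sin(π/140) ≈ 0.02244.
[ω*] 2 ÷ (1 + 0.02244) = 2 ÷ 1.02244 = 1.9561.
ρ_SOR = ω* − 1 ≈ 0.9561.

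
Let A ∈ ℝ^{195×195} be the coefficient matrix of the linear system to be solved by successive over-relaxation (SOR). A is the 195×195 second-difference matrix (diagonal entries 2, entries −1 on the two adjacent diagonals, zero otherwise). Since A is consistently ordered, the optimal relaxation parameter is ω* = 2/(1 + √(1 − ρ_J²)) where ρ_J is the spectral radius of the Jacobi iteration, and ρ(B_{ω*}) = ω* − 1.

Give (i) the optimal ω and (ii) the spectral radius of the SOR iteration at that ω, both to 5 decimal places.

n=195: λ(B_J) = 1 − λ(A)/2 = cos(kπ/196); k=1 gives ρ_J = 0.99987.
root = sin(π/196) = 0.016028  (since 1−cos² = sin²).
Young: ω* = 2/(1+√(1−ρ_J²)) = 2/(1+0.016028) = 2/1.016028 = 1.96845.
and ρ(B_{ω*}) = 1.96845 − 1 = 0.96845.

ω* = 1.96845, ρ_SOR = 0.96845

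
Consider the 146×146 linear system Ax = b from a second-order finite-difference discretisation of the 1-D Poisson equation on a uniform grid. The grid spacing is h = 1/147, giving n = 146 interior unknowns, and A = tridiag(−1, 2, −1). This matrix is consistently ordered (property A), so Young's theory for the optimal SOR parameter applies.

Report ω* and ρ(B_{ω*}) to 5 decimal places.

spectrum of D⁻¹(L+U) = {cos(kπ/147) : 1≤k≤146}; ρ_J = cos(π/147) = 0.99977.
√(1−ρ_J²) = |sin(π/147)| = 0.021370
ω* = 2/(1+0.021370) = 1.95815
and ρ(B_{ω*}) = 1.95815 − 1 = 0.95815.

ω* = 1.95815, ρ_SOR = 0.95815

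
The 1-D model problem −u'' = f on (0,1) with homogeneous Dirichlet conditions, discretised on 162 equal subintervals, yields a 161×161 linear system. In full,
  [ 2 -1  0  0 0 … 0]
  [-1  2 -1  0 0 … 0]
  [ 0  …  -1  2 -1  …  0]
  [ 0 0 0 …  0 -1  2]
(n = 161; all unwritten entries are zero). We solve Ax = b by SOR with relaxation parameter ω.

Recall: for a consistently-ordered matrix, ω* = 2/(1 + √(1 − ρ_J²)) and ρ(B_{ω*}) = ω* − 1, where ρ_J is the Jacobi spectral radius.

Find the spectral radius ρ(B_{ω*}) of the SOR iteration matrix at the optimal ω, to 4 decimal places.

ρ_SOR = 0.9620

n=161: λ(B_J) = 1 − λ(A)/2 = cos(kπ/162); k=1 gives ρ_J = 0.9998.
√(1 − cos²(π/162)) = sin(π/162) ≈ 0.01939.
ω* = 2 / (1 + 0.01939) = 2 / 1.01939 ≈ 1.9620.
[ρ_SOR] ω* − 1 = 0.9620.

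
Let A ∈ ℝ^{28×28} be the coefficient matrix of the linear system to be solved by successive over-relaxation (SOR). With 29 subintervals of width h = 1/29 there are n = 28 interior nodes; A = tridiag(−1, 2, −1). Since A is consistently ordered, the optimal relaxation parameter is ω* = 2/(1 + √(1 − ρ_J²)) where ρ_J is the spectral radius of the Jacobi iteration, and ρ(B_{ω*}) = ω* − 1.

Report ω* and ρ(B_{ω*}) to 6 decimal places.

½·tridiag(1,0,1) at n=28: λ_k = cos(kπ/29); max |λ| at k=1 ⇒ ρ_J = cos(π/29) ≈ 0.994138.
√(1−ρ_J²) = |sin(π/29)| = 0.1081190
So ω* = 2/1.1081190 = 1.804860 (Young).
ρ_SOR = ω* − 1 ≈ 0.804860.

ω* = 1.804860, ρ_SOR = 0.804860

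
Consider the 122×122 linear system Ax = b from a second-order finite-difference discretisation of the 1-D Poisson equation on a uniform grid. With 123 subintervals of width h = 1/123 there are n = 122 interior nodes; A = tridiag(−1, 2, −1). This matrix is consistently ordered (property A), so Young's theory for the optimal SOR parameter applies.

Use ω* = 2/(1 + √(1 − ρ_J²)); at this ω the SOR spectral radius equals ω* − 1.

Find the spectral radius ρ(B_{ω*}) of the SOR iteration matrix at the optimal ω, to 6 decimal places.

ρ_SOR = 0.950195

[ρ_J] n=122: ρ(B_J) = cos(π/(n+1)) = cos(π/123) = 0.999674.
root = sin(π/123) = 0.0255386  (since 1−cos² = sin²).
ω* = 2 / (1 + 0.0255386) = 2 / 1.0255386 ≈ 1.950195.
ρ_SOR = ω* − 1 = 1.950195 − 1 = 0.950195.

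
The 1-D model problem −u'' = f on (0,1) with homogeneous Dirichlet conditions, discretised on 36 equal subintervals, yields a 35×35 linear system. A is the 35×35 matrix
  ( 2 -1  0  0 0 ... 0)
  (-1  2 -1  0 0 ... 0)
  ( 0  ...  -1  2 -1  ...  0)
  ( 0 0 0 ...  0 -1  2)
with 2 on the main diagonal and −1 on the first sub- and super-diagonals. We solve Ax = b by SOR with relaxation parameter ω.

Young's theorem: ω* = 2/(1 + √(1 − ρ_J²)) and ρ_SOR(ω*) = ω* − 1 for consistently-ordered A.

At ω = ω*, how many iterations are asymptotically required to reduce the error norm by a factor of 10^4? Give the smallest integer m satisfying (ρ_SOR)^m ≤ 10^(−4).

With n=35, ρ(Jacobi) = cos(π/36) = 0.9961947.
√(1−ρ_J²) simplifies to sin(π/36) = 0.0871557.
Young: ω* = 2/(1+√(1−ρ_J²)) = 2/(1+0.0871557) = 2/1.0871557 = 1.8396629.
ρ_SOR = ω* − 1 = 1.8396629 − 1 = 0.8396629.
4·ln10 = 9.21034; −ln(0.8396629) = 0.174755; m = ⌈9.21034/0.174755⌉ = ⌈52.704⌉ = 53.

m = 53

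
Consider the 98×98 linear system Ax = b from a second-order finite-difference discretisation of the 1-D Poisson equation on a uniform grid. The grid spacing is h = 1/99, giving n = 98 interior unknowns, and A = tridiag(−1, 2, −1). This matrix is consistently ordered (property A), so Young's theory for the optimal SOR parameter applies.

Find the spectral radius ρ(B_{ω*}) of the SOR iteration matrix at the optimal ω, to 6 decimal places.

With n=98, ρ(Jacobi) = cos(π/99) = 0.999497.
√(1−ρ_J²) simplifies to sin(π/99) = 0.0317279.
ω* = 2/(1+0.0317279) = 1.938496
ρ_SOR = ω* − 1 = 1.938496 − 1 = 0.938496.

ρ_SOR = 0.938496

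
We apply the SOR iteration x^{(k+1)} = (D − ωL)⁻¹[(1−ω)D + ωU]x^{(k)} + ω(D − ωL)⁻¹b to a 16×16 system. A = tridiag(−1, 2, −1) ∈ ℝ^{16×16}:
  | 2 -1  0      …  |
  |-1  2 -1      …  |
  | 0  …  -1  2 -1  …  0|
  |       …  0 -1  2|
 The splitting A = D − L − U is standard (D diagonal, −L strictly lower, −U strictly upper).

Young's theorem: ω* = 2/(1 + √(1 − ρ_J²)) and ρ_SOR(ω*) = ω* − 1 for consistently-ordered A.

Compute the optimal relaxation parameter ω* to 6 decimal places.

ω* = 1.689547

With n=16, ρ(Jacobi) = cos(π/17) = 0.982973.
root = sin(π/17) = 0.1837495  (since 1−cos² = sin²).
So ω* = 2/1.1837495 = 1.689547 (Young).
Hence ρ(B_{ω*}) = 1.689547 − 1 = 0.689547.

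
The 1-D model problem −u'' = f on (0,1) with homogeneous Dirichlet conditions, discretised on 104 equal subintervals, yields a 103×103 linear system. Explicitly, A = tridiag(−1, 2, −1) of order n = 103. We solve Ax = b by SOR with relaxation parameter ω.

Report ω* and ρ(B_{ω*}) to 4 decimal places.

ω* = 1.9414, ρ_SOR = 0.9414

n=103: λ(B_J) = 1 − λ(A)/2 = cos(kπ/104); k=1 gives ρ_J = 0.9995.
√(1 − cos²(π/104)) = sin(π/104) ≈ 0.03020.
[ω*] 2 ÷ (1 + 0.03020) = 2 ÷ 1.03020 = 1.9414.
ρ_SOR = ω* − 1 = 1.9414 − 1 = 0.9414.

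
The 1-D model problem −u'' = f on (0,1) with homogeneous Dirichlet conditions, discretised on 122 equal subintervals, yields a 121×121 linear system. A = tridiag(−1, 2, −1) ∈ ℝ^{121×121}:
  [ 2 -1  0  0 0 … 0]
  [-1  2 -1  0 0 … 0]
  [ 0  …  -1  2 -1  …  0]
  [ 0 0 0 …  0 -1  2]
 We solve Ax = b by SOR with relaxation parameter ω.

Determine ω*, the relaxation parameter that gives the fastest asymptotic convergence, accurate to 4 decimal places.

[ρ_J] n=121: ρ(B_J) = cos(π/(n+1)) = cos(π/122) = 0.9997.
√(1 − cos²(π/122)) = sin(π/122) ≈ 0.02575.
[ω*] 2 ÷ (1 + 0.02575) = 2 ÷ 1.02575 = 1.9498.
and ρ(B_{ω*}) = 1.9498 − 1 = 0.9498.

ω* = 1.9498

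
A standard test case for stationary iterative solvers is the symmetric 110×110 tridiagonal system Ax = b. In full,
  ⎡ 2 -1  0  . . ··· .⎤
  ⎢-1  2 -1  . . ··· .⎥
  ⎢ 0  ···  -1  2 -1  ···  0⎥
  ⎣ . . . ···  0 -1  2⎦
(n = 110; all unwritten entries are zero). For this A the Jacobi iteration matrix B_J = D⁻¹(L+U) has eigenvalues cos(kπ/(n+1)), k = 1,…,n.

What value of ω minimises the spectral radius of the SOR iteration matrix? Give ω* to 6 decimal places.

½·tridiag(1,0,1) at n=110: λ_k = cos(kπ/111); max |λ| at k=1 ⇒ ρ_J = cos(π/111) ≈ 0.999600.
√(1 − cos²(π/111)) = sin(π/111) ≈ 0.0282989.
So ω* = 2/1.0282989 = 1.944960 (Young).
[ρ_SOR] ω* − 1 = 0.944960.

ω* = 1.944960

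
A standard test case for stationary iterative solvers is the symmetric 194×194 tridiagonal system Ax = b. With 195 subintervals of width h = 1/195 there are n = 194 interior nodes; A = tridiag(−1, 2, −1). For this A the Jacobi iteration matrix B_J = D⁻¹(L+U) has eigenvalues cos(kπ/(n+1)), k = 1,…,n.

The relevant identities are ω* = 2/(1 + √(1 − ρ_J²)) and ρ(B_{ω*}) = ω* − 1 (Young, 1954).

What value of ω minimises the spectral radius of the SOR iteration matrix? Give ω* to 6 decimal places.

B_J for the 194×194 system has eigenvalues cos(kπ/195); ρ_J = cos(π/195) = 0.999870.
1 − cos²(π/195) = sin²(π/195) ⇒ √(1−ρ_J²) = sin(π/195) = 0.0161100.
Young: ω* = 2/(1+√(1−ρ_J²)) = 2/(1+0.0161100) = 2/1.0161100 = 1.968291.
ρ_SOR = ω* − 1 = 1.968291 − 1 = 0.968291.

ω* = 1.968291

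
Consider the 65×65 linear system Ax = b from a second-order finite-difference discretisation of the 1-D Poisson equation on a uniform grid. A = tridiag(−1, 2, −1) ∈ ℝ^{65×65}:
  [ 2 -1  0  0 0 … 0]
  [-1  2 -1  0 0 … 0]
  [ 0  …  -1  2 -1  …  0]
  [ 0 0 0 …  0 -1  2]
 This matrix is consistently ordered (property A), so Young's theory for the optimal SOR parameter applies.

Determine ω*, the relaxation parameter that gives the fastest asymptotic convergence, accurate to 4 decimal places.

½·tridiag(1,0,1) at n=65: λ_k = cos(kπ/66); max |λ| at k=1 ⇒ ρ_J = cos(π/66) ≈ 0.9989.
√(1 − cos²(π/66)) = sin(π/66) ≈ 0.04758.
Young: ω* = 2/(1+√(1−ρ_J²)) = 2/(1+0.04758) = 2/1.04758 = 1.9092.
At ω = 1.9092 every |λ(B_ω)| = ω−1, so ρ_SOR = 0.9092.

ω* = 1.9092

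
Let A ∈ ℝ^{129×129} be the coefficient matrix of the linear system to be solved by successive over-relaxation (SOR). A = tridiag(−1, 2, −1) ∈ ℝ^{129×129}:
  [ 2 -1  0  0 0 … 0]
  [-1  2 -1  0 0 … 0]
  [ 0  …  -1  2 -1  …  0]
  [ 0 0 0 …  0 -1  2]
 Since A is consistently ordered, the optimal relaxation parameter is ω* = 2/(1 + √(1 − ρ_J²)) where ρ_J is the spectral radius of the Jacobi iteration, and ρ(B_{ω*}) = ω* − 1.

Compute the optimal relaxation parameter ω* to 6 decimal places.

½·tridiag(1,0,1) at n=129: λ_k = cos(kπ/130); max |λ| at k=1 ⇒ ρ_J = cos(π/130) ≈ 0.999708.
√(1 − cos²(π/130)) = sin(π/130) ≈ 0.0241637.
ω* = 2/(1+0.0241637) = 1.952813
Hence ρ(B_{ω*}) = 1.952813 − 1 = 0.952813.

ω* = 1.952813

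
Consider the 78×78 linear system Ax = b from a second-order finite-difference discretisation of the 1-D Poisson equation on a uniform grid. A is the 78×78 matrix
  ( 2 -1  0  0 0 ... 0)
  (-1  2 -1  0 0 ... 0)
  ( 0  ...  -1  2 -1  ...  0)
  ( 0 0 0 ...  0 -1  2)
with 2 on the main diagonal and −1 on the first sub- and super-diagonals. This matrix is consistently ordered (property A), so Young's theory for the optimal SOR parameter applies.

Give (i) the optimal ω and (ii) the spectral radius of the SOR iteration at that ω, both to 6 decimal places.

spectrum of D⁻¹(L+U) = {cos(kπ/79) : 1≤k≤78}; ρ_J = cos(π/79) = 0.999209.
√(1−ρ_J²) simplifies to sin(π/79) = 0.0397565.
Then 2/(1+√(1−ρ_J²)) = 2/(1+0.0397565); ω* = 2/1.0397565 = 1.923527.
ρ_SOR = ω* − 1 = 1.923527 − 1 = 0.923527.

ω* = 1.923527, ρ_SOR = 0.923527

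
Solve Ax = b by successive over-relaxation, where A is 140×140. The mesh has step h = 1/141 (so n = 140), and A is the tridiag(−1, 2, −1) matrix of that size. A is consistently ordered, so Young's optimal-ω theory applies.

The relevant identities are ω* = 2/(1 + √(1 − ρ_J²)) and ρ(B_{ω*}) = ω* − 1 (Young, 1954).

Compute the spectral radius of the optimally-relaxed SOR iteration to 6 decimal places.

½·tridiag(1,0,1) at n=140: λ_k = cos(kπ/141); max |λ| at k=1 ⇒ ρ_J = cos(π/141) ≈ 0.999752.
√(1−ρ_J²) simplifies to sin(π/141) = 0.0222790.
ω* = 2 / (1 + 0.0222790) = 2 / 1.0222790 ≈ 1.956413.
ρ(B_{ω*}) = ω*−1 = 0.956413

ρ_SOR = 0.956413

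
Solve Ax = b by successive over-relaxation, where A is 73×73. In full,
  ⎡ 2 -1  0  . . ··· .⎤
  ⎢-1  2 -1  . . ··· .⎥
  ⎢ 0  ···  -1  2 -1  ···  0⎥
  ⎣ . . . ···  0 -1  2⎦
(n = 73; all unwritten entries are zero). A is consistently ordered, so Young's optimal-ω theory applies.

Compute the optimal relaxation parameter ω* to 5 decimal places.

ω* = 1.91857

[ρ_J] n=73: ρ(B_J) = cos(π/(n+1)) = cos(π/74) = 0.99910.
√(1 − cos²(π/74)) = sin(π/74) ≈ 0.042441.
Then 2/(1+√(1−ρ_J²)) = 2/(1+0.042441); ω* = 2/1.042441 = 1.91857.
ρ_SOR = ω* − 1 ≈ 0.91857.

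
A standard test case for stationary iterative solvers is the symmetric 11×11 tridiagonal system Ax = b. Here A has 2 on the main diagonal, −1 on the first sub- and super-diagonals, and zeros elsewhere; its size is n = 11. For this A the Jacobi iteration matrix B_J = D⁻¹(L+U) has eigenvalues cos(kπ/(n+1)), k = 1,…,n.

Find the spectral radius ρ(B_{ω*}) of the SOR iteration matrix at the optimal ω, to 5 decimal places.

½·tridiag(1,0,1) at n=11: λ_k = cos(kπ/12); max |λ| at k=1 ⇒ ρ_J = cos(π/12) ≈ 0.96593.
root = sin(π/12) = 0.258819  (since 1−cos² = sin²).
ω* = 2/(1 + 0.258819) = 2/1.258819 = 1.58879.
ρ_SOR = ω* − 1 = 1.58879 − 1 = 0.58879.

ρ_SOR = 0.58879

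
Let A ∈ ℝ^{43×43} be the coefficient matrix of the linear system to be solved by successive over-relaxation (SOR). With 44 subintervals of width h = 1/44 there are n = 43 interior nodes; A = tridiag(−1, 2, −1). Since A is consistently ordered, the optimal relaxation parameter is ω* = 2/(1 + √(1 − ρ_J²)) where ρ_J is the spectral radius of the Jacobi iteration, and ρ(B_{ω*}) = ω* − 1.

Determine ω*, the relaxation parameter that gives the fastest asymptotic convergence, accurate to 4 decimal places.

ω* = 1.8668

With n=43, ρ(Jacobi) = cos(π/44) = 0.9975.
root = sin(π/44) = 0.07134  (since 1−cos² = sin²).
ω* = 2 / (1 + 0.07134) = 2 / 1.07134 ≈ 1.8668.
ρ_SOR = ω* − 1 = 1.8668 − 1 = 0.8668.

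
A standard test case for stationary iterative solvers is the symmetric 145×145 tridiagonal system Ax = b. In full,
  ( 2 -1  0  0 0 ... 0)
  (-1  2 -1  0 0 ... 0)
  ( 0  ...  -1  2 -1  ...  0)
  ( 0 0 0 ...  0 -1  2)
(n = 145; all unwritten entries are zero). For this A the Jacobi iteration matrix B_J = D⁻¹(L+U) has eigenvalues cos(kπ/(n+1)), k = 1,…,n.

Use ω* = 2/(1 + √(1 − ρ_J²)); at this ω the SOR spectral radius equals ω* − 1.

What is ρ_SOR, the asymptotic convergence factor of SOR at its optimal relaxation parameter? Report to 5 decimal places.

ρ_J = max_k |cos(kπ/146)| = cos(π/146) = 0.99977
√(1−ρ_J²) simplifies to sin(π/146) = 0.021516.
Then 2/(1+√(1−ρ_J²)) = 2/(1+0.021516); ω* = 2/1.021516 = 1.95787.
Hence ρ(B_{ω*}) = 1.95787 − 1 = 0.95787.

ρ_SOR = 0.95787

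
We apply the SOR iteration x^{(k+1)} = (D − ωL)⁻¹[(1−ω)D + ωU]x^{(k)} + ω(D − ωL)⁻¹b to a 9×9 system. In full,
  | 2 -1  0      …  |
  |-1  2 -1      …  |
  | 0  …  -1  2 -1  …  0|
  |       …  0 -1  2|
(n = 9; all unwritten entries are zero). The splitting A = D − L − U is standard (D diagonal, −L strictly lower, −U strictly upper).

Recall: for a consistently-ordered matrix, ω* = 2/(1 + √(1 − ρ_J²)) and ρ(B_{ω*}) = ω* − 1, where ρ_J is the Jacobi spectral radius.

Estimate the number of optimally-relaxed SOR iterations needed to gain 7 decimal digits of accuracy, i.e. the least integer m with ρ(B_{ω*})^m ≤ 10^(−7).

m = 26

[ρ_J] n=9: ρ(B_J) = cos(π/(n+1)) = cos(π/10) = 0.9510565.
1 − cos²(π/10) = sin²(π/10) ⇒ √(1−ρ_J²) = sin(π/10) = 0.3090170.
ω* = 2/(1+0.3090170) = 1.5278640
[ρ_SOR] ω* − 1 = 0.5278640.
m ≥ 7·ln10 / (−ln 0.5278640) = 25.227; smallest integer m = 26.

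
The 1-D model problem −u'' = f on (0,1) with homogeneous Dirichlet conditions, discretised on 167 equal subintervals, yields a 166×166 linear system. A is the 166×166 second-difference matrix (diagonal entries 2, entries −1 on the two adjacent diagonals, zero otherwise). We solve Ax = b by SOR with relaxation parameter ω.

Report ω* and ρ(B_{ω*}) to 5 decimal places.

B_J for the 166×166 system has eigenvalues cos(kπ/167); ρ_J = cos(π/167) = 0.99982.
root = sin(π/167) = 0.018811  (since 1−cos² = sin²).
So ω* = 2/1.018811 = 1.96307 (Young).
[ρ_SOR] ω* − 1 = 0.96307.

ω* = 1.96307, ρ_SOR = 0.96307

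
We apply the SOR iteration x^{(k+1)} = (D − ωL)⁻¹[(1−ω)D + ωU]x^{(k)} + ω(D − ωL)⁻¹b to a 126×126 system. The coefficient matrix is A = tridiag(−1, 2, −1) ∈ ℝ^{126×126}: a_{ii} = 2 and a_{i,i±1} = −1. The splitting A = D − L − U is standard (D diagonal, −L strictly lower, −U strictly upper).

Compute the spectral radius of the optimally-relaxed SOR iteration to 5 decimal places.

[ρ_J] n=126: ρ(B_J) = cos(π/(n+1)) = cos(π/127) = 0.99969.
√(1−ρ_J²) simplifies to sin(π/127) = 0.024734.
So ω* = 2/1.024734 = 1.95173 (Young).
Hence ρ(B_{ω*}) = 1.95173 − 1 = 0.95173.

ρ_SOR = 0.95173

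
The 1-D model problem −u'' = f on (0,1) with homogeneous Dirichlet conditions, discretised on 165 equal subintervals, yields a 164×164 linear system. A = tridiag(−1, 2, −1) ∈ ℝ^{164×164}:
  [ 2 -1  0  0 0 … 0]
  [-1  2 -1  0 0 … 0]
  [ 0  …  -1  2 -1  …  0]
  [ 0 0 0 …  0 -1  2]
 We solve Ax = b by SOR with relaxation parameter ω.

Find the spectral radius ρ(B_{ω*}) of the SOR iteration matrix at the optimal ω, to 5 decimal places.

With n=164, ρ(Jacobi) = cos(π/165) = 0.99982.
root = sin(π/165) = 0.019039  (since 1−cos² = sin²).
ω* = 2/(1+0.019039) = 1.96263
ρ_SOR = ω* − 1 ≈ 0.96263.

ρ_SOR = 0.96263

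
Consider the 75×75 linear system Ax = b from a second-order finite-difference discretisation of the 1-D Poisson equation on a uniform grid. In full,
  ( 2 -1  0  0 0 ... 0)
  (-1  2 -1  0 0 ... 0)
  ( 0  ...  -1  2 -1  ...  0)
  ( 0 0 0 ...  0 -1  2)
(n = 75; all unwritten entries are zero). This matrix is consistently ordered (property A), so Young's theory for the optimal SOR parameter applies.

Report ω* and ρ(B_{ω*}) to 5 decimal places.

ω* = 1.92063, ρ_SOR = 0.92063

n=75: λ(B_J) = 1 − λ(A)/2 = cos(kπ/76); k=1 gives ρ_J = 0.99915.
root = sin(π/76) = 0.041325  (since 1−cos² = sin²).
ω* = 2/(1 + 0.041325) = 2/1.041325 = 1.92063.
[ρ_SOR] ω* − 1 = 0.92063.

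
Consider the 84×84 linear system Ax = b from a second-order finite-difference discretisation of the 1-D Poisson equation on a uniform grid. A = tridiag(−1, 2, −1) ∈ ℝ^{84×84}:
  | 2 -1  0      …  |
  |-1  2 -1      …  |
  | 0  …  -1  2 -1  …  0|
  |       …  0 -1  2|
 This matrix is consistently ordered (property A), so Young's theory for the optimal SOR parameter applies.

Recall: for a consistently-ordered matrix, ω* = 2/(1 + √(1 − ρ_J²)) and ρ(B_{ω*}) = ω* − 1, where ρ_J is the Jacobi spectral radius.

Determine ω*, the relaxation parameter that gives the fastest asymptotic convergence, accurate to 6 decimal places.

spectrum of D⁻¹(L+U) = {cos(kπ/85) : 1≤k≤84}; ρ_J = cos(π/85) = 0.999317.
1 − cos²(π/85) = sin²(π/85) ⇒ √(1−ρ_J²) = sin(π/85) = 0.0369515.
ω* = 2 / (1 + 0.0369515) = 2 / 1.0369515 ≈ 1.928731.
ρ_SOR = ω* − 1 = 1.928731 − 1 = 0.928731.

ω* = 1.928731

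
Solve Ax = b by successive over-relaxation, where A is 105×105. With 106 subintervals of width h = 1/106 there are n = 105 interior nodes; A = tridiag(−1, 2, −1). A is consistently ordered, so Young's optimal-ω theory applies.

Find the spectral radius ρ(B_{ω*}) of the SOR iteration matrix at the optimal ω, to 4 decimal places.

ρ_SOR = 0.9424

[ρ_J] n=105: ρ(B_J) = cos(π/(n+1)) = cos(π/106) = 0.9996.
root = sin(π/106) = 0.02963  (since 1−cos² = sin²).
ω* = 2/(1 + 0.02963) = 2/1.02963 = 1.9424.
ρ_SOR = ω* − 1 ≈ 0.9424.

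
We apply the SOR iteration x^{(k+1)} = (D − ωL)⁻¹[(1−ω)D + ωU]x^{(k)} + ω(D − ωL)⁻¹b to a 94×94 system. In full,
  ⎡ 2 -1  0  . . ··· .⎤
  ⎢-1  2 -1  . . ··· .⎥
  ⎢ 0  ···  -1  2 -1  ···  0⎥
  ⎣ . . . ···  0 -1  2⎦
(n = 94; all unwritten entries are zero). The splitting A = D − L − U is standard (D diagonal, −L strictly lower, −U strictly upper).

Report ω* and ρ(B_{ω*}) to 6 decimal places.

ω* = 1.935990, ρ_SOR = 0.935990

n=94: λ(B_J) = 1 − λ(A)/2 = cos(kπ/95); k=1 gives ρ_J = 0.999453.
√(1−ρ_J²) = |sin(π/95)| = 0.0330634
Then 2/(1+√(1−ρ_J²)) = 2/(1+0.0330634); ω* = 2/1.0330634 = 1.935990.
and ρ(B_{ω*}) = 1.935990 − 1 = 0.935990.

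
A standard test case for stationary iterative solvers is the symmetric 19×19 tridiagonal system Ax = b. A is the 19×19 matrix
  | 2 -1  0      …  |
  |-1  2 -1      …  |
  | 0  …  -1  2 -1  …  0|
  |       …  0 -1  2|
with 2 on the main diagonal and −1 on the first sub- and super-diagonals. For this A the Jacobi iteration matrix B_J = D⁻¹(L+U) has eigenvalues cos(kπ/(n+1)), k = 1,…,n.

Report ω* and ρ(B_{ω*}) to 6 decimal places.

ω* = 1.729454, ρ_SOR = 0.729454

n=19: λ(B_J) = 1 − λ(A)/2 = cos(kπ/20); k=1 gives ρ_J = 0.987688.
√(1 − cos²(π/20)) = sin(π/20) ≈ 0.1564345.
Young: ω* = 2/(1+√(1−ρ_J²)) = 2/(1+0.1564345) = 2/1.1564345 = 1.729454.
[ρ_SOR] ω* − 1 = 0.729454.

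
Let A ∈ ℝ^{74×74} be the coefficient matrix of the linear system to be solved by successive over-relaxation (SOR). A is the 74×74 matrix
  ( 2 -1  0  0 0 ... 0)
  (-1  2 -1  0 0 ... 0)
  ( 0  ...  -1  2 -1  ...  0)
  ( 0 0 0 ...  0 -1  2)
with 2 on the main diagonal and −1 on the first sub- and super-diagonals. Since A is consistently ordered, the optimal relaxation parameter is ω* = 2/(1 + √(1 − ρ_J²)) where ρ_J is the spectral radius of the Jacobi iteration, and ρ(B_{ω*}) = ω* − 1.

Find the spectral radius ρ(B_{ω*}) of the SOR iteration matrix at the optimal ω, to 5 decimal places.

ρ_SOR = 0.91961

B_J for the 74×74 system has eigenvalues cos(kπ/75); ρ_J = cos(π/75) = 0.99912.
root = sin(π/75) = 0.041876  (since 1−cos² = sin²).
So ω* = 2/1.041876 = 1.91961 (Young).
and ρ(B_{ω*}) = 1.91961 − 1 = 0.91961.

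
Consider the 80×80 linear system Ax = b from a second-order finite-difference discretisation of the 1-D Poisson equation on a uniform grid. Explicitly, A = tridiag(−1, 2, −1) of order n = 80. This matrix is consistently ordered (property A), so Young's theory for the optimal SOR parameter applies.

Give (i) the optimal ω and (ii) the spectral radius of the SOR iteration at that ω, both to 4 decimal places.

B_J for the 80×80 system has eigenvalues cos(kπ/81); ρ_J = cos(π/81) = 0.9992.
√(1−ρ_J²) simplifies to sin(π/81) = 0.03878.
Young: ω* = 2/(1+√(1−ρ_J²)) = 2/(1+0.03878) = 2/1.03878 = 1.9253.
[ρ_SOR] ω* − 1 = 0.9253.

ω* = 1.9253, ρ_SOR = 0.9253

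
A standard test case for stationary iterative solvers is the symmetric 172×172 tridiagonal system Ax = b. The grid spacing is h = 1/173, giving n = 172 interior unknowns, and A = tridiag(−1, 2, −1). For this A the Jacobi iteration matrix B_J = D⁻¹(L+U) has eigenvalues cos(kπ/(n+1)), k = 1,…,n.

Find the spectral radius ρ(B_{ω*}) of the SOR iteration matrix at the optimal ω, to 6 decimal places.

½·tridiag(1,0,1) at n=172: λ_k = cos(kπ/173); max |λ| at k=1 ⇒ ρ_J = cos(π/173) ≈ 0.999835.
1 − cos²(π/173) = sin²(π/173) ⇒ √(1−ρ_J²) = sin(π/173) = 0.0181585.
ω* = 2/(1+0.0181585) = 1.964331
ρ_SOR = ω* − 1 = 1.964331 − 1 = 0.964331.

ρ_SOR = 0.964331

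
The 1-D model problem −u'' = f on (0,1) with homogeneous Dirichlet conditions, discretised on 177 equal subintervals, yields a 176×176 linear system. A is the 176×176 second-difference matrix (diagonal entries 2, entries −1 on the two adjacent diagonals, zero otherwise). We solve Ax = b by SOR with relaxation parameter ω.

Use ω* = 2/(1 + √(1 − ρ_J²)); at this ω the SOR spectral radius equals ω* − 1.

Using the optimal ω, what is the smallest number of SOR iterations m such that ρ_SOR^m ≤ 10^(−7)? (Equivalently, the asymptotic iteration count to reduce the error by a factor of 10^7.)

n=176: λ(B_J) = 1 − λ(A)/2 = cos(kπ/177); k=1 gives ρ_J = 0.9998425.
√(1−ρ_J²) simplifies to sin(π/177) = 0.0177482.
Then 2/(1+√(1−ρ_J²)) = 2/(1+0.0177482); ω* = 2/1.0177482 = 1.9651226.
[ρ_SOR] ω* − 1 = 0.9651226.
7·ln10 = 16.1181; −ln(0.9651226) = 0.0355001; m = ⌈16.1181/0.0355001⌉ = ⌈454.030⌉ = 455.

m = 455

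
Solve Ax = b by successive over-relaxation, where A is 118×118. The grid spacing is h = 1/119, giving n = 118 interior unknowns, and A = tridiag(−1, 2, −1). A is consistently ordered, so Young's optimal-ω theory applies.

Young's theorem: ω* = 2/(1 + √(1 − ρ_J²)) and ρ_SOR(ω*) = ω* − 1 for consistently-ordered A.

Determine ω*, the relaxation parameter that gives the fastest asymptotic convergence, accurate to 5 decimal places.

ω* = 1.94856

ρ_J = max_k |cos(kπ/119)| = cos(π/119) = 0.99965
√(1−ρ_J²) simplifies to sin(π/119) = 0.026397.
[ω*] 2 ÷ (1 + 0.026397) = 2 ÷ 1.026397 = 1.94856.
Hence ρ(B_{ω*}) = 1.94856 − 1 = 0.94856.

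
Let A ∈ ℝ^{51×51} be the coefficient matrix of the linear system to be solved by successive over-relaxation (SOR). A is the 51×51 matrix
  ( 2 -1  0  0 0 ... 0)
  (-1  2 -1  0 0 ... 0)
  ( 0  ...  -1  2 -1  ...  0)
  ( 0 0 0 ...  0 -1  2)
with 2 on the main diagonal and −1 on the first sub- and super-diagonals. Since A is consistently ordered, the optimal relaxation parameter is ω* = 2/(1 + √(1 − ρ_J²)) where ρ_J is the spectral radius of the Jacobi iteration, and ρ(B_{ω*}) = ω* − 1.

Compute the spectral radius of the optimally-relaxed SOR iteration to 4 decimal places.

ρ_SOR = 0.8861

½·tridiag(1,0,1) at n=51: λ_k = cos(kπ/52); max |λ| at k=1 ⇒ ρ_J = cos(π/52) ≈ 0.9982.
√(1 − cos²(π/52)) = sin(π/52) ≈ 0.06038.
ω* = 2/(1+0.06038) = 1.8861
At ω = 1.8861 every |λ(B_ω)| = ω−1, so ρ_SOR = 0.8861.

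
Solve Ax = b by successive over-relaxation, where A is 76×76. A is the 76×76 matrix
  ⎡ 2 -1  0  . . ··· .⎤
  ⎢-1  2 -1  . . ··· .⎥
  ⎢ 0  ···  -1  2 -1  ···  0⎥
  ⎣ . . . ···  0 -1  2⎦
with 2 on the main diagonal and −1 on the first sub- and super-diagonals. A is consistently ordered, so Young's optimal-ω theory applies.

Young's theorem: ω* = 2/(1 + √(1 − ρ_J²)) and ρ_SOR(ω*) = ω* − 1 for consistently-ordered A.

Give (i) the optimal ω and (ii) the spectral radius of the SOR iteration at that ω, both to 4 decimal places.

ω* = 1.9216, ρ_SOR = 0.9216

B_J for the 76×76 system has eigenvalues cos(kπ/77); ρ_J = cos(π/77) = 0.9992.
√(1−ρ_J²) = |sin(π/77)| = 0.04079
ω* = 2/(1+0.04079) = 1.9216
and ρ(B_{ω*}) = 1.9216 − 1 = 0.9216.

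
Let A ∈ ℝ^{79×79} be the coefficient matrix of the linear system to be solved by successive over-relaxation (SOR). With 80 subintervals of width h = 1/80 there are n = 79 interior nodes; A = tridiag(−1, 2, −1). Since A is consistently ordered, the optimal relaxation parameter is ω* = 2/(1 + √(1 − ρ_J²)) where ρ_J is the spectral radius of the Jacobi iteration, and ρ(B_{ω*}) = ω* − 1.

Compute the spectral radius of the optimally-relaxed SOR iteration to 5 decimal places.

n=79: λ(B_J) = 1 − λ(A)/2 = cos(kπ/80); k=1 gives ρ_J = 0.99923.
√(1−ρ_J²) = |sin(π/80)| = 0.039260
[ω*] 2 ÷ (1 + 0.039260) = 2 ÷ 1.039260 = 1.92445.
[ρ_SOR] ω* − 1 = 0.92445.

ρ_SOR = 0.92445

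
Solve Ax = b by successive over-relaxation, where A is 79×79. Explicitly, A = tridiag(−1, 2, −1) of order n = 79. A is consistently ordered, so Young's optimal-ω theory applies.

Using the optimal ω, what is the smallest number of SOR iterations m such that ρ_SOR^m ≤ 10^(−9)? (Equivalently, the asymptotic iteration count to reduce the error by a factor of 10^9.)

½·tridiag(1,0,1) at n=79: λ_k = cos(kπ/80); max |λ| at k=1 ⇒ ρ_J = cos(π/80) ≈ 0.9992290.
1 − cos²(π/80) = sin²(π/80) ⇒ √(1−ρ_J²) = sin(π/80) = 0.0392598.
So ω* = 2/1.0392598 = 1.9244466 (Young).
ρ(B_{ω*}) = ω*−1 = 0.9244466
9·ln10 = 20.7233; −ln(0.9244466) = 0.07856; m = ⌈20.7233/0.07856⌉ = ⌈263.789⌉ = 264.

m = 264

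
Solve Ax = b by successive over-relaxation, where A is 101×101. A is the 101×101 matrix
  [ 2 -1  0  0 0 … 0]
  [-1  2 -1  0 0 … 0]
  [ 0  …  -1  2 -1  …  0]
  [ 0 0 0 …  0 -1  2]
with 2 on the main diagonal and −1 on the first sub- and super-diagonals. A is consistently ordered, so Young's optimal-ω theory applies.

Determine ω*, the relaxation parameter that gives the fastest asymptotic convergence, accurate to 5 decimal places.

½·tridiag(1,0,1) at n=101: λ_k = cos(kπ/102); max |λ| at k=1 ⇒ ρ_J = cos(π/102) ≈ 0.99953.
√(1 − cos²(π/102)) = sin(π/102) ≈ 0.030795.
So ω* = 2/1.030795 = 1.94025 (Young).
At ω = 1.94025 every |λ(B_ω)| = ω−1, so ρ_SOR = 0.94025.

ω* = 1.94025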